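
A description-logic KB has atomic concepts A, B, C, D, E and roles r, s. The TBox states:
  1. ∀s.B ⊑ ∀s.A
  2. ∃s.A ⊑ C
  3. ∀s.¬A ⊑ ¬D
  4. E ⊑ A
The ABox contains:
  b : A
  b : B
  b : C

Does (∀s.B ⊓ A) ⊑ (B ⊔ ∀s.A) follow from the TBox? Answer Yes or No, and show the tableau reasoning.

Yes

1. (∀s.B ⊓ A) ⊑ (B ⊔ ∀s.A)  ⇔  ((∀s.B ⊓ A) ⊓ (¬B ⊓ ∃s.¬A)) unsat w.r.t. T
   all branches close; clash {A, ¬A} at an ∃-successor
2. Hence (∀s.B ⊓ A) ⊑ (B ⊔ ∀s.A): entailed.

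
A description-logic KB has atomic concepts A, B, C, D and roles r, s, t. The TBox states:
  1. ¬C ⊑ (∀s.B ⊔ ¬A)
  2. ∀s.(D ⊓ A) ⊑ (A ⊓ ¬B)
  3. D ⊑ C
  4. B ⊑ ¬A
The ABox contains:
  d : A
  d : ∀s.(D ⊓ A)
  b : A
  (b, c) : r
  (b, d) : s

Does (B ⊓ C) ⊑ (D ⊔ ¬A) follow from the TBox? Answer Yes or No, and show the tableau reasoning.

1. (B ⊓ C) ⊑ (D ⊔ ¬A)  ⇔  ((B ⊓ C) ⊓ (¬D ⊓ A)) unsat w.r.t. T
   all branches close; clash {A, ¬A} at x₀
2. Hence (B ⊓ C) ⊑ (D ⊔ ¬A): entailed.

Yes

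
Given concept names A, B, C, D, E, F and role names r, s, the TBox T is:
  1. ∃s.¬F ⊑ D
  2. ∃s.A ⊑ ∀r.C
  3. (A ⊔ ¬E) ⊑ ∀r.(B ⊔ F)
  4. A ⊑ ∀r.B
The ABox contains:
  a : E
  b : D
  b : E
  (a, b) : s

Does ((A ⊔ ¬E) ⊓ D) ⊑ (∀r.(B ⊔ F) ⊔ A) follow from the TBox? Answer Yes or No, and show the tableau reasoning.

Yes

1. ((A ⊔ ¬E) ⊓ D) ⊑ (∀r.(B ⊔ F) ⊔ A)  ⇔  (((A ⊔ ¬E) ⊓ D) ⊓ (∃r.(¬B ⊓ ¬F) ⊓ ¬A)) unsat w.r.t. T
   all branches close; clash {F, ¬F} at an ∃-successor
2. Hence ((A ⊔ ¬E) ⊓ D) ⊑ (∀r.(B ⊔ F) ⊔ A): entailed.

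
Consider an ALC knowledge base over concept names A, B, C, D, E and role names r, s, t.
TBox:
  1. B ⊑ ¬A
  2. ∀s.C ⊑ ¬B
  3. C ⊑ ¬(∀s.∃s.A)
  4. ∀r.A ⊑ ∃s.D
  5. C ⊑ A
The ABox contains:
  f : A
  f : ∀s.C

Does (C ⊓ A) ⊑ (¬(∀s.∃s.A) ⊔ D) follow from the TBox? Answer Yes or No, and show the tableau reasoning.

Yes

1. (C ⊓ A) ⊑ (¬(∀s.∃s.A) ⊔ D)  ⇔  ((C ⊓ A) ⊓ (∀s.∃s.A ⊓ ¬D)) unsat w.r.t. T
   all branches close; clash {A, ¬A} at x₀
2. Hence (C ⊓ A) ⊑ (¬(∀s.∃s.A) ⊔ D): entailed.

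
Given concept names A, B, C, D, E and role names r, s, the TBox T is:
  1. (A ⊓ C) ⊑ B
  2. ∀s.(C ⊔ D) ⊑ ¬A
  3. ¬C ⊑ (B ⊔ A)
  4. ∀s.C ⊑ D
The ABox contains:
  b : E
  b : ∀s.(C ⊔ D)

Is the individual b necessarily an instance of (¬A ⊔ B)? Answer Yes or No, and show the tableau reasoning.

Yes

1. b : (¬A ⊔ B)?  L(b) = {E, ∀s.(C ⊔ D)} ∪ {(A ⊓ ¬B)}
   clash {B, ¬B} at b — b ∈ (¬A ⊔ B)
2. Hence b : (¬A ⊔ B): entailed.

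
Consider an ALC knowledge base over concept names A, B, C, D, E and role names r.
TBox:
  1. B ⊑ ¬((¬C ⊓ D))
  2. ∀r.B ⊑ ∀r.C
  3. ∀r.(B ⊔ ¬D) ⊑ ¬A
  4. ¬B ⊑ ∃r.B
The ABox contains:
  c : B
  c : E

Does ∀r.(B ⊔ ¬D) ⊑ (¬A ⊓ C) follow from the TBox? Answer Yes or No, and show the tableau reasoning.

No

1. ∀r.(B ⊔ ¬D) ⊑ (¬A ⊓ C)  ⇔  (∀r.(B ⊔ ¬D) ⊓ (A ⊔ ¬C)) unsat w.r.t. T
   apply at x₀: ∀r.(B ⊔ ¬D)⊑¬A
   open: L(x₀) ⊇ {B, ¬A, ¬C, ¬D, ∀r.(B ⊔ ¬D), …} (+ ∃-successors)
2. Hence ∀r.(B ⊔ ¬D) ⊑ (¬A ⊓ C): not entailed.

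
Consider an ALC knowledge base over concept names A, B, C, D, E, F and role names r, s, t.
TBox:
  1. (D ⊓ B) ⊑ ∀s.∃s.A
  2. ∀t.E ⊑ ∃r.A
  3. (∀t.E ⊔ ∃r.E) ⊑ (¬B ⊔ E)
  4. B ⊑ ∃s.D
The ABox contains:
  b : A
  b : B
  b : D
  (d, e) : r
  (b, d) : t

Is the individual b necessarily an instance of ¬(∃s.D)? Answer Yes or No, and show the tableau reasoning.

1. b : ¬(∃s.D)?  L(b) = {A, B, D} ∪ {∃s.D}
   open: L(b) ⊇ {A, B, D, ∀r.¬E, ∀s.∃s.A, …} (+ ∃-successors) — b ∉ ¬(∃s.D) possible
2. Hence b : ¬(∃s.D): not entailed.

No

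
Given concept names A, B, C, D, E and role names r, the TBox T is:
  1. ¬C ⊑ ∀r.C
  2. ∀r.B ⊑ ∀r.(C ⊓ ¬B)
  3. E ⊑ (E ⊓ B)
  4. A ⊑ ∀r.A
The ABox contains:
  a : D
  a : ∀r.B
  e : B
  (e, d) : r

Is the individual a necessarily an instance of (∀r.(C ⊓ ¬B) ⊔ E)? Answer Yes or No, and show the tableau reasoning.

Yes

1. a : (∀r.(C ⊓ ¬B) ⊔ E)?  L(a) = {D, ∀r.B} ∪ {(∃r.(¬C ⊔ B) ⊓ ¬E)}
   clash {B, ¬B} at an ∃-successor — a ∈ (∀r.(C ⊓ ¬B) ⊔ E)
2. Hence a : (∀r.(C ⊓ ¬B) ⊔ E): entailed.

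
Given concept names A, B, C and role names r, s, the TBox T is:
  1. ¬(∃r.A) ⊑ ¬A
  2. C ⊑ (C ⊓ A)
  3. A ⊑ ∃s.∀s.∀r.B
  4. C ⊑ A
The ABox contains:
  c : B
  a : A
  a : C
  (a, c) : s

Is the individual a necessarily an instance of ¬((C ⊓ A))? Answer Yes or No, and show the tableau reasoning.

No

1. a : ¬((C ⊓ A))?  L(a) = {A, C} ∪ {(C ⊓ A)}
   apply at a: A⊑∃s.∀s.∀r.B
   open: L(a) ⊇ {A, C, ∃r.A, ∃s.∀s.∀r.B} (+ ∃-successors) — a ∉ ¬((C ⊓ A)) possible
2. Hence a : ¬((C ⊓ A)): not entailed.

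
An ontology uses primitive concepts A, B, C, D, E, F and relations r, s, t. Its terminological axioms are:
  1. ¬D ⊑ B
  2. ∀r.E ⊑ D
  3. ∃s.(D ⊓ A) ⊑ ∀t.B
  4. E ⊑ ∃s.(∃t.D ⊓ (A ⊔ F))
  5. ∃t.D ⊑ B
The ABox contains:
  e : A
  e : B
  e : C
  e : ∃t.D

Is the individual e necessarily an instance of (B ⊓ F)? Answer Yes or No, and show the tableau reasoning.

No

1. e : (B ⊓ F)?  L(e) = {A, B, C, ∃t.D} ∪ {(¬B ⊔ ¬F)}
   open: L(e) ⊇ {A, B, C, ¬E, ¬F, …} (+ ∃-successors) — e ∉ (B ⊓ F) possible
2. Hence e : (B ⊓ F): not entailed.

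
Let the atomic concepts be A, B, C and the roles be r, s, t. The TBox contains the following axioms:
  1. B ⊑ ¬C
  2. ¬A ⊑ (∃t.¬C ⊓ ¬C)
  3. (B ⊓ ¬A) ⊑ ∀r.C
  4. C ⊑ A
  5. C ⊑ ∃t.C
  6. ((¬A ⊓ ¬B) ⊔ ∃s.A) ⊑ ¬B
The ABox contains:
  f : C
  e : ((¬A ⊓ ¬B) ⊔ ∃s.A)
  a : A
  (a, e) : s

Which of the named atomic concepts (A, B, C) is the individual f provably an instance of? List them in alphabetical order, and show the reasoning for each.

{A, C}

1. f : A?  L(f) = {C} ∪ {¬A}
   clash {C, ¬C} at f — f ∈ A
2. f : B?  L(f) = {C} ∪ {¬B}
   apply at f: C⊑A; C⊑∃t.C
   open: L(f) ⊇ {A, C, ¬B, ∃t.C} (+ ∃-successors) — f ∉ B possible
3. f : C?  L(f) = {C} ∪ {¬C}
   clash {C, ¬C} at f — f ∈ C
4. Entailed for f: {A, C}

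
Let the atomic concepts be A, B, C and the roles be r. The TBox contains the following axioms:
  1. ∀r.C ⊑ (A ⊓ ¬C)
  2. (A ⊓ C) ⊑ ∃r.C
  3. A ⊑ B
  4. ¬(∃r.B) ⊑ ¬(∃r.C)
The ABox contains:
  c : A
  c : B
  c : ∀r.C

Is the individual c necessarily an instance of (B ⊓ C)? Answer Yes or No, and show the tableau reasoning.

No

1. c : (B ⊓ C)?  L(c) = {A, B, ∀r.C} ∪ {(¬B ⊔ ¬C)}
   apply at c: ∀r.C⊑(A ⊓ ¬C)
   open: L(c) ⊇ {A, B, ¬C, ∀r.C, ∃r.B} (+ ∃-successors) — c ∉ (B ⊓ C) possible
2. Hence c : (B ⊓ C): not entailed.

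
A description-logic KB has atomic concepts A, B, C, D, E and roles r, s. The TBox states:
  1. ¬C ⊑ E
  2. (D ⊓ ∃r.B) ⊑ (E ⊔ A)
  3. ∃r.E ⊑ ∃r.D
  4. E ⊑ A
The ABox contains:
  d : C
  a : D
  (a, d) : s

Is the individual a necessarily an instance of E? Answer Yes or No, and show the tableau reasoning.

1. a : E?  L(a) = {D} ∪ {¬E}
   open: L(a) ⊇ {C, D, ¬E, ∀r.¬B, ∀r.¬E} — a ∉ E possible
2. Hence a : E: not entailed.

No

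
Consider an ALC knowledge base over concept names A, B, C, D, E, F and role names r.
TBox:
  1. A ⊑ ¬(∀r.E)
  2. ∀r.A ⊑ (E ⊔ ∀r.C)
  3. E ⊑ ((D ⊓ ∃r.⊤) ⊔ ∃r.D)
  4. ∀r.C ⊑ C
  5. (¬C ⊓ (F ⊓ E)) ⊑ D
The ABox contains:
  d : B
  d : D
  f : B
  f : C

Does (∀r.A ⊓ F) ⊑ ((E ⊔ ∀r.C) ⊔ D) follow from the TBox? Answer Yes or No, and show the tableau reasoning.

Yes

1. (∀r.A ⊓ F) ⊑ ((E ⊔ ∀r.C) ⊔ D)  ⇔  ((∀r.A ⊓ F) ⊓ ((¬E ⊓ ∃r.¬C) ⊓ ¬D)) unsat w.r.t. T
   all branches close; clash {D, ¬D} at x₀
2. Hence (∀r.A ⊓ F) ⊑ ((E ⊔ ∀r.C) ⊔ D): entailed.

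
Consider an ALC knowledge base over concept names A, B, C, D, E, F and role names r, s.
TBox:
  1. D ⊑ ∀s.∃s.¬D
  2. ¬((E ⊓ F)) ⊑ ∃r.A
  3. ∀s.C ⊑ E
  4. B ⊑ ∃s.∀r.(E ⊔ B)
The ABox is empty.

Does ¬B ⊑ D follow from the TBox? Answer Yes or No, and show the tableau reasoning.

1. ¬B ⊑ D  ⇔  (¬B ⊓ ¬D) unsat w.r.t. T
   open: L(x₀) ⊇ {E, F, ¬B, ¬D}
2. Hence ¬B ⊑ D: not entailed.

No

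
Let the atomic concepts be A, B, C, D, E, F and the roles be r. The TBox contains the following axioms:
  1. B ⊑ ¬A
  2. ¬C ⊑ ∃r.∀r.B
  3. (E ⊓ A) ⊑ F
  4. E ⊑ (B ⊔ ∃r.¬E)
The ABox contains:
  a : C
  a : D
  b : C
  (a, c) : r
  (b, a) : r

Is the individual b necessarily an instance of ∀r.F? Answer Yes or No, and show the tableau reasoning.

No

1. b : ∀r.F?  L(b) = {C} ∪ {∃r.¬F}
   open: L(b) ⊇ {C, ¬B, ¬E, ∃r.¬F} (+ ∃-successors) — b ∉ ∀r.F possible
2. Hence b : ∀r.F: not entailed.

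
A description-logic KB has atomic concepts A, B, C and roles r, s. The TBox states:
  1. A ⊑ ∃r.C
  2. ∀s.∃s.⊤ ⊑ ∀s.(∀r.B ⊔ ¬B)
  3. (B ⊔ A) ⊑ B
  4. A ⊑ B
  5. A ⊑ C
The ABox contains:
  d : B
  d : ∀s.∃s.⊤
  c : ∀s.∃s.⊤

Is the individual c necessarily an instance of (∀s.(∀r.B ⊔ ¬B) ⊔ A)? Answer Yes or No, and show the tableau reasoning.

Yes

1. c : (∀s.(∀r.B ⊔ ¬B) ⊔ A)?  L(c) = {∀s.∃s.⊤} ∪ {(∃s.(∃r.¬B ⊓ B) ⊓ ¬A)}
   clash {B, ¬B} at an ∃-successor — c ∈ (∀s.(∀r.B ⊔ ¬B) ⊔ A)
2. Hence c : (∀s.(∀r.B ⊔ ¬B) ⊔ A): entailed.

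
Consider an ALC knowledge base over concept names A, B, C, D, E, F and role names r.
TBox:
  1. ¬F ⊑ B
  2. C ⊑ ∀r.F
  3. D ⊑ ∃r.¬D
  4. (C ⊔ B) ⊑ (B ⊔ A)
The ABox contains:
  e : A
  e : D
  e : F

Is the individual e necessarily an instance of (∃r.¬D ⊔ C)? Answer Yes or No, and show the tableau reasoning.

1. e : (∃r.¬D ⊔ C)?  L(e) = {A, D, F} ∪ {(∀r.D ⊓ ¬C)}
   clash {D, ¬D} at an ∃-successor — e ∈ (∃r.¬D ⊔ C)
2. Hence e : (∃r.¬D ⊔ C): entailed.

Yes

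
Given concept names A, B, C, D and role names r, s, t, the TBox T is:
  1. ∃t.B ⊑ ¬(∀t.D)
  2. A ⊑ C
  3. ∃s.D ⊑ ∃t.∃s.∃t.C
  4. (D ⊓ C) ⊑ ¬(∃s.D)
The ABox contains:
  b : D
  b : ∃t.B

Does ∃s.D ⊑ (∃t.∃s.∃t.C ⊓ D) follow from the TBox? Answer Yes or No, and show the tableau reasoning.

No

1. ∃s.D ⊑ (∃t.∃s.∃t.C ⊓ D)  ⇔  (∃s.D ⊓ (∀t.∀s.∀t.¬C ⊔ ¬D)) unsat w.r.t. T
   apply at x₀: ∃s.D⊑∃t.∃s.∃t.C
   open: L(x₀) ⊇ {¬A, ¬D, ∀t.¬B, ∃s.D, ∃t.∃s.∃t.C} (+ ∃-successors)
2. Hence ∃s.D ⊑ (∃t.∃s.∃t.C ⊓ D): not entailed.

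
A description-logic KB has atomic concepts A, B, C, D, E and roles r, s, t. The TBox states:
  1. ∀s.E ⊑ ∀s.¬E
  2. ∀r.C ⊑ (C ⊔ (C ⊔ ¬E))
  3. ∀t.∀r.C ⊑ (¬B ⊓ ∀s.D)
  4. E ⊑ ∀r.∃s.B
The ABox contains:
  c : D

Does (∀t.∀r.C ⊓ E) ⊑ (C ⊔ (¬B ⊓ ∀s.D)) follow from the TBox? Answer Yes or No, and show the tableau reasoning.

1. (∀t.∀r.C ⊓ E) ⊑ (C ⊔ (¬B ⊓ ∀s.D))  ⇔  ((∀t.∀r.C ⊓ E) ⊓ (¬C ⊓ (B ⊔ ∃s.¬D))) unsat w.r.t. T
   all branches close; clash {E, ¬E} at x₀
2. Hence (∀t.∀r.C ⊓ E) ⊑ (C ⊔ (¬B ⊓ ∀s.D)): entailed.

Yes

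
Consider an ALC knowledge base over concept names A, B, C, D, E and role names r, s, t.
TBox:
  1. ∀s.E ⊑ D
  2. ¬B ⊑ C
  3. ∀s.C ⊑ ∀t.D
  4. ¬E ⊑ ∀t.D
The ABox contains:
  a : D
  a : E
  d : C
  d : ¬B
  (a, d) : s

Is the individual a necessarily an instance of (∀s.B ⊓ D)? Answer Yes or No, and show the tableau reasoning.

No

1. a : (∀s.B ⊓ D)?  L(a) = {D, E} ∪ {(∃s.¬B ⊔ ¬D)}
   open: L(a) ⊇ {B, D, E, ∃s.¬B, ∃s.¬C} (+ ∃-successors) — a ∉ (∀s.B ⊓ D) possible
2. Hence a : (∀s.B ⊓ D): not entailed.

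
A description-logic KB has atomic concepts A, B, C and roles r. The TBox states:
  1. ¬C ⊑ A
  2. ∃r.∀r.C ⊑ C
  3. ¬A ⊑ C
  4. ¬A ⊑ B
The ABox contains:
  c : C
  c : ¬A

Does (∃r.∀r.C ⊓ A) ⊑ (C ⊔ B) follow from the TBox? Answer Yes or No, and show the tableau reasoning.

Yes

1. (∃r.∀r.C ⊓ A) ⊑ (C ⊔ B)  ⇔  ((∃r.∀r.C ⊓ A) ⊓ (¬C ⊓ ¬B)) unsat w.r.t. T
   all branches close; clash {C, ¬C} at x₀
2. Hence (∃r.∀r.C ⊓ A) ⊑ (C ⊔ B): entailed.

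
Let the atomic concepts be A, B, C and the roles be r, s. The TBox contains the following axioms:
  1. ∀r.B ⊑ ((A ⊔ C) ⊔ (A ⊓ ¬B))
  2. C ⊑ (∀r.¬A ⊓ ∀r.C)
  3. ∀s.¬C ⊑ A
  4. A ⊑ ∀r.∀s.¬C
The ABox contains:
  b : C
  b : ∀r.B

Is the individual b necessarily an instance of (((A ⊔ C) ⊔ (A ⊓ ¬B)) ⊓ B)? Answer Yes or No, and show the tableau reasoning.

1. b : (((A ⊔ C) ⊔ (A ⊓ ¬B)) ⊓ B)?  L(b) = {C, ∀r.B} ∪ {(((¬A ⊓ ¬C) ⊓ (¬A ⊔ B)) ⊔ ¬B)}
   apply at b: ∀r.B⊑((A ⊔ C) ⊔ (A ⊓ ¬B)); C⊑(∀r.¬A ⊓ ∀r.C)
   open: L(b) ⊇ {C, ¬A, ¬B, ∀r.B, ∀r.C, …} (+ ∃-successors) — b ∉ (((A ⊔ C) ⊔ (A ⊓ ¬B)) ⊓ B) possible
2. Hence b : (((A ⊔ C) ⊔ (A ⊓ ¬B)) ⊓ B): not entailed.

No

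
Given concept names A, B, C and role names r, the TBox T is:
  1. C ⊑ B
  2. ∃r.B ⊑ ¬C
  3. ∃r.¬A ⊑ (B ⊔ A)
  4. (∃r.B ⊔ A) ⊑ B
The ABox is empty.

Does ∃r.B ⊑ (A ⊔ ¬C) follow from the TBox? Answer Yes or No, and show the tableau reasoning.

1. ∃r.B ⊑ (A ⊔ ¬C)  ⇔  (∃r.B ⊓ (¬A ⊓ C)) unsat w.r.t. T
   all branches close; clash {C, ¬C} at x₀
2. Hence ∃r.B ⊑ (A ⊔ ¬C): entailed.

Yes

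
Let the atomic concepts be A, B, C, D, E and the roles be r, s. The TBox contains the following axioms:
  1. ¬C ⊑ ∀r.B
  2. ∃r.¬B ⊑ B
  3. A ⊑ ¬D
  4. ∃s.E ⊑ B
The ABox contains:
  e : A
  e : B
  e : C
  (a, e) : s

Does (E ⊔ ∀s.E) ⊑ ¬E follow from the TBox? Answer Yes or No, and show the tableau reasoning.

1. (E ⊔ ∀s.E) ⊑ ¬E  ⇔  ((E ⊔ ∀s.E) ⊓ E) unsat w.r.t. T
   open: L(x₀) ⊇ {C, E, ¬A, ∀r.B, ∀s.¬E}
2. Hence (E ⊔ ∀s.E) ⊑ ¬E: not entailed.

No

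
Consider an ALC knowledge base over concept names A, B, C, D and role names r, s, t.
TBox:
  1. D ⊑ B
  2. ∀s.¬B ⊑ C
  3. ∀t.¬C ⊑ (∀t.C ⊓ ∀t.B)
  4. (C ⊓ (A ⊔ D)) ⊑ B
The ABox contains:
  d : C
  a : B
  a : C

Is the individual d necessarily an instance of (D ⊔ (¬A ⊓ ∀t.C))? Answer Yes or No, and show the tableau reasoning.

No

1. d : (D ⊔ (¬A ⊓ ∀t.C))?  L(d) = {C} ∪ {(¬D ⊓ (A ⊔ ∃t.¬C))}
   open: L(d) ⊇ {A, B, C, ¬D, ∃t.C} (+ ∃-successors) — d ∉ (D ⊔ (¬A ⊓ ∀t.C)) possible
2. Hence d : (D ⊔ (¬A ⊓ ∀t.C)): not entailed.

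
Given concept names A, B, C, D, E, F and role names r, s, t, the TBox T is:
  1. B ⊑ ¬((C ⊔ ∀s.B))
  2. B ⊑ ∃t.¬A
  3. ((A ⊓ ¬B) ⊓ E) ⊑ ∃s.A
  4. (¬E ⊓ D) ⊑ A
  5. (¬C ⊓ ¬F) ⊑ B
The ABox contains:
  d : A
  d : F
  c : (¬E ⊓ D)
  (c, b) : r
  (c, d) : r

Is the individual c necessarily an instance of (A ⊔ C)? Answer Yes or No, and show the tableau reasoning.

1. c : (A ⊔ C)?  L(c) = {(¬E ⊓ D)} ∪ {(¬A ⊓ ¬C)}
   clash {A, ¬A} at c — c ∈ (A ⊔ C)
2. Hence c : (A ⊔ C): entailed.

Yes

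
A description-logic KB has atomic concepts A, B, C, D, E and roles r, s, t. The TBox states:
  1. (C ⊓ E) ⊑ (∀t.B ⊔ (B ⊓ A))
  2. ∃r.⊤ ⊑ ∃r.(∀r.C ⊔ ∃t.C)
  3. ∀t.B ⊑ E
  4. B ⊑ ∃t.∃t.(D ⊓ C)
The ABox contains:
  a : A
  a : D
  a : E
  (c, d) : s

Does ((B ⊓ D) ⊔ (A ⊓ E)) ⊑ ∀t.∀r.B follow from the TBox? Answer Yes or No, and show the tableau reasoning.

1. ((B ⊓ D) ⊔ (A ⊓ E)) ⊑ ∀t.∀r.B  ⇔  (((B ⊓ D) ⊔ (A ⊓ E)) ⊓ ∃t.∃r.¬B) unsat w.r.t. T
   open: L(x₀) ⊇ {B, D, ¬C, ∀r.⊥, ∃t.¬B, …} (+ ∃-successors)
2. Hence ((B ⊓ D) ⊔ (A ⊓ E)) ⊑ ∀t.∀r.B: not entailed.

No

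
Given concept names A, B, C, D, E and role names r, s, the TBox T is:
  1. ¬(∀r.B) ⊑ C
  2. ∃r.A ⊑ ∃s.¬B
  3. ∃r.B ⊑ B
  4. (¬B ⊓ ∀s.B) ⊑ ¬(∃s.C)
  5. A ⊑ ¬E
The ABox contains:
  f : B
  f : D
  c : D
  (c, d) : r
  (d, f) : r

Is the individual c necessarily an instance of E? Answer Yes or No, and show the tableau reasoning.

1. c : E?  L(c) = {D} ∪ {¬E}
   open: L(c) ⊇ {B, D, ¬E, ∀r.B, ∀r.¬A} — c ∉ E possible
2. Hence c : E: not entailed.

No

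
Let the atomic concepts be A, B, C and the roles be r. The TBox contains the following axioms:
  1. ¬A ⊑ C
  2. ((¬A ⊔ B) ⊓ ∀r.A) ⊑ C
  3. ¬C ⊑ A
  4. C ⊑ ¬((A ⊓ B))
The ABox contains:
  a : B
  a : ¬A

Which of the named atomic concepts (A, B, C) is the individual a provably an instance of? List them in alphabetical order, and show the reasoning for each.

{B, C}

1. a : A?  L(a) = {B, ¬A} ∪ {¬A}
   apply at a: ¬A⊑C
   open: L(a) ⊇ {B, C, ¬A} — a ∉ A possible
2. a : B?  L(a) = {B, ¬A} ∪ {¬B}
   clash {B, ¬B} at a — a ∈ B
3. a : C?  L(a) = {B, ¬A} ∪ {¬C}
   clash {C, ¬C} at a — a ∈ C
4. Entailed for a: {B, C}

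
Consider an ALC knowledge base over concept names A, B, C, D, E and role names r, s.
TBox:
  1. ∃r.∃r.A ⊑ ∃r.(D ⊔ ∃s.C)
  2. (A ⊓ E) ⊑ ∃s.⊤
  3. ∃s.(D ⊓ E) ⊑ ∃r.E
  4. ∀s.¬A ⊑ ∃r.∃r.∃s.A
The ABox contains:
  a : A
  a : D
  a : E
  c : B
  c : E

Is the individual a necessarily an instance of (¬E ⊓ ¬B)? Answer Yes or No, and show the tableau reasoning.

No

1. a : (¬E ⊓ ¬B)?  L(a) = {A, D, E} ∪ {(E ⊔ B)}
   open: L(a) ⊇ {A, D, E, ∀r.∀r.¬A, ∀s.(¬D ⊔ ¬E), …} (+ ∃-successors) — a ∉ (¬E ⊓ ¬B) possible
2. Hence a : (¬E ⊓ ¬B): not entailed.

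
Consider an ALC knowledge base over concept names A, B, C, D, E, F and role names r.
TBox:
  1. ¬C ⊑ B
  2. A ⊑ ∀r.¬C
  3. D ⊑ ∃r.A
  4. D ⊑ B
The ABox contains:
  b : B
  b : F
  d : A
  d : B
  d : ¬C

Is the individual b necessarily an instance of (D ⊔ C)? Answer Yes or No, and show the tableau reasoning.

No

1. b : (D ⊔ C)?  L(b) = {B, F} ∪ {(¬D ⊓ ¬C)}
   open: L(b) ⊇ {B, F, ¬A, ¬C, ¬D} — b ∉ (D ⊔ C) possible
2. Hence b : (D ⊔ C): not entailed.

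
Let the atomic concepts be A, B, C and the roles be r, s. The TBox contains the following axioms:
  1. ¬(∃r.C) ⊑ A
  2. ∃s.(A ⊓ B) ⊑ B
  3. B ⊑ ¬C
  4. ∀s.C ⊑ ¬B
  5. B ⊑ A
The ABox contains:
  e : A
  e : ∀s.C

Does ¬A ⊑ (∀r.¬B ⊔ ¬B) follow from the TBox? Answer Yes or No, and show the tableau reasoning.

Yes

1. ¬A ⊑ (∀r.¬B ⊔ ¬B)  ⇔  (¬A ⊓ (∃r.B ⊓ B)) unsat w.r.t. T
   all branches close; clash {A, ¬A} at x₀
2. Hence ¬A ⊑ (∀r.¬B ⊔ ¬B): entailed.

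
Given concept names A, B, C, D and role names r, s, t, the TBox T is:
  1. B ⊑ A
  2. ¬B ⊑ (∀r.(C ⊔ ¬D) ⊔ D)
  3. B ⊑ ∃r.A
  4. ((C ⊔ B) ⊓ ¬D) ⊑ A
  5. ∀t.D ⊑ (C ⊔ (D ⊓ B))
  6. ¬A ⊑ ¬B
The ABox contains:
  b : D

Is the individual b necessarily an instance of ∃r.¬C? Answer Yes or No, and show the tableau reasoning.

1. b : ∃r.¬C?  L(b) = {D} ∪ {∀r.C}
   open: L(b) ⊇ {A, D, ¬B, ∀r.C, ∃t.¬D} (+ ∃-successors) — b ∉ ∃r.¬C possible
2. Hence b : ∃r.¬C: not entailed.

No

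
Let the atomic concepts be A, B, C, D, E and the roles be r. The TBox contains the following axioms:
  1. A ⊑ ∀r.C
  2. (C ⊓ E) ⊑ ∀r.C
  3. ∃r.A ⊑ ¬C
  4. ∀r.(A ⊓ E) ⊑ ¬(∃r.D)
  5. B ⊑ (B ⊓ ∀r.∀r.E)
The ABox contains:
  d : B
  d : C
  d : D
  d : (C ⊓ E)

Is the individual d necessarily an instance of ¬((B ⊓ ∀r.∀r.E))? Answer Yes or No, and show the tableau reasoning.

1. d : ¬((B ⊓ ∀r.∀r.E))?  L(d) = {B, C, D, (C ⊓ E)} ∪ {(B ⊓ ∀r.∀r.E)}
   apply at d: (C ⊓ E)⊑∀r.C
   open: L(d) ⊇ {B, C, D, E, ¬A, …} (+ ∃-successors) — d ∉ ¬((B ⊓ ∀r.∀r.E)) possible
2. Hence d : ¬((B ⊓ ∀r.∀r.E)): not entailed.

No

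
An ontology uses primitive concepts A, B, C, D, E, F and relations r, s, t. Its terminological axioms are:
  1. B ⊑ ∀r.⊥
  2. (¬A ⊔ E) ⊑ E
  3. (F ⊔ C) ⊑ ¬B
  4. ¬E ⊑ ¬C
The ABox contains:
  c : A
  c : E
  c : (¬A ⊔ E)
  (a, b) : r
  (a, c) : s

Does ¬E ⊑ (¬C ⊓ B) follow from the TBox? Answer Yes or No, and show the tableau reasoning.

No

1. ¬E ⊑ (¬C ⊓ B)  ⇔  (¬E ⊓ (C ⊔ ¬B)) unsat w.r.t. T
   apply at x₀: ¬E⊑¬C
   open: L(x₀) ⊇ {A, ¬B, ¬C, ¬E}
2. Hence ¬E ⊑ (¬C ⊓ B): not entailed.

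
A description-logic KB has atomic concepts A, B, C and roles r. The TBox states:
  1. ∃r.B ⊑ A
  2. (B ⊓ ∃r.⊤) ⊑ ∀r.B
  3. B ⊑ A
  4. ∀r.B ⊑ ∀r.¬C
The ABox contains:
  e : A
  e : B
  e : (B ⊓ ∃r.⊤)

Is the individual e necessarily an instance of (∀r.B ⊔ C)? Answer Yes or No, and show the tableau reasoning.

Yes

1. e : (∀r.B ⊔ C)?  L(e) = {A, B, (B ⊓ ∃r.⊤)} ∪ {(∃r.¬B ⊓ ¬C)}
   clash {B, ¬B} at an ∃-successor — e ∈ (∀r.B ⊔ C)
2. Hence e : (∀r.B ⊔ C): entailed.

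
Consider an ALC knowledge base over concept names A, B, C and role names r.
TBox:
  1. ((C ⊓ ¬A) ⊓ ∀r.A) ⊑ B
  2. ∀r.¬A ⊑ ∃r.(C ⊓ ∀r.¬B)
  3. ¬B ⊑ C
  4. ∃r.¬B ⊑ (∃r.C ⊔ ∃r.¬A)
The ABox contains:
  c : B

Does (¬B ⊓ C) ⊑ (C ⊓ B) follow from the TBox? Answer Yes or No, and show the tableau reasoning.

No

1. (¬B ⊓ C) ⊑ (C ⊓ B)  ⇔  ((¬B ⊓ C) ⊓ (¬C ⊔ ¬B)) unsat w.r.t. T
   open: L(x₀) ⊇ {A, C, ¬B, ∀r.B, ∃r.A} (+ ∃-successors)
2. Hence (¬B ⊓ C) ⊑ (C ⊓ B): not entailed.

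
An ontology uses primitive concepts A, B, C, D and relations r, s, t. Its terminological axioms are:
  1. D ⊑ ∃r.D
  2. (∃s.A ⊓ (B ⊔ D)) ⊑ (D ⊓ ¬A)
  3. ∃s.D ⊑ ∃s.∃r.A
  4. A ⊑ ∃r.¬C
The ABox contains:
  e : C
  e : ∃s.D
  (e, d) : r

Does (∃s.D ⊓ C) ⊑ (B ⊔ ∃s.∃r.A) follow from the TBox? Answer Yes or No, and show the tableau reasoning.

Yes

1. (∃s.D ⊓ C) ⊑ (B ⊔ ∃s.∃r.A)  ⇔  ((∃s.D ⊓ C) ⊓ (¬B ⊓ ∀s.∀r.¬A)) unsat w.r.t. T
   all branches close; clash {A, ¬A} at an ∃-successor
2. Hence (∃s.D ⊓ C) ⊑ (B ⊔ ∃s.∃r.A): entailed.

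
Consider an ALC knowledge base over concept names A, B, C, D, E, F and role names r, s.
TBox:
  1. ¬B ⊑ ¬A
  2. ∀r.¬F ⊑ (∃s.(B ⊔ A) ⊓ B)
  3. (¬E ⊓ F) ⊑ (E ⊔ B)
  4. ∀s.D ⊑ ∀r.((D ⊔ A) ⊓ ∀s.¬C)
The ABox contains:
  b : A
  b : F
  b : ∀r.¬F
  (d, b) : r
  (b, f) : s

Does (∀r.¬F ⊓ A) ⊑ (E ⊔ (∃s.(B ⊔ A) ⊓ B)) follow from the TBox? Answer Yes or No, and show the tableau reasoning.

1. (∀r.¬F ⊓ A) ⊑ (E ⊔ (∃s.(B ⊔ A) ⊓ B))  ⇔  ((∀r.¬F ⊓ A) ⊓ (¬E ⊓ (∀s.(¬B ⊓ ¬A) ⊔ ¬B))) unsat w.r.t. T
   all branches close; clash {A, ¬A} at x₀
2. Hence (∀r.¬F ⊓ A) ⊑ (E ⊔ (∃s.(B ⊔ A) ⊓ B)): entailed.

Yes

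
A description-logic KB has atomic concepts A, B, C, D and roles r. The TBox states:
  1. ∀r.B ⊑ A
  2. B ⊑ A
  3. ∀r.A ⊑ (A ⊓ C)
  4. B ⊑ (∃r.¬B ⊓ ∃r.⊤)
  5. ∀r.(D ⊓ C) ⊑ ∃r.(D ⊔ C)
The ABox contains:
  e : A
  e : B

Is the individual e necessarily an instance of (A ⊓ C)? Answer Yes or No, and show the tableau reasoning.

1. e : (A ⊓ C)?  L(e) = {A, B} ∪ {(¬A ⊔ ¬C)}
   apply at e: B⊑(∃r.¬B ⊓ ∃r.⊤)
   open: L(e) ⊇ {A, B, ¬C, ∃r.(¬D ⊔ ¬C), ∃r.¬A, …} (+ ∃-successors) — e ∉ (A ⊓ C) possible
2. Hence e : (A ⊓ C): not entailed.

No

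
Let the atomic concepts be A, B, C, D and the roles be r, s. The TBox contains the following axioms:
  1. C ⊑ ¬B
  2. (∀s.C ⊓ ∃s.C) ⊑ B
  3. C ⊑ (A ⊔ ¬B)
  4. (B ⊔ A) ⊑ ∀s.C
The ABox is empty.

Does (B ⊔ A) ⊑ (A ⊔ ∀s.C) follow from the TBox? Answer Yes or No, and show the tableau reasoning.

Yes

1. (B ⊔ A) ⊑ (A ⊔ ∀s.C)  ⇔  ((B ⊔ A) ⊓ (¬A ⊓ ∃s.¬C)) unsat w.r.t. T
   all branches close; clash {A, ¬A} at x₀
2. Hence (B ⊔ A) ⊑ (A ⊔ ∀s.C): entailed.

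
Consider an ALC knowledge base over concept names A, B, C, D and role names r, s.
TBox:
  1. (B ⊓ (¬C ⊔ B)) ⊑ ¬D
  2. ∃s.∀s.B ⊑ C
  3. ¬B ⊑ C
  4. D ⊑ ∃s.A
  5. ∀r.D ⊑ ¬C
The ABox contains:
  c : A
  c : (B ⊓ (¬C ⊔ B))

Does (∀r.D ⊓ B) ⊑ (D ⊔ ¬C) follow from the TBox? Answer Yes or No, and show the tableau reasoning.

1. (∀r.D ⊓ B) ⊑ (D ⊔ ¬C)  ⇔  ((∀r.D ⊓ B) ⊓ (¬D ⊓ C)) unsat w.r.t. T
   all branches close; clash {C, ¬C} at x₀
2. Hence (∀r.D ⊓ B) ⊑ (D ⊔ ¬C): entailed.

Yes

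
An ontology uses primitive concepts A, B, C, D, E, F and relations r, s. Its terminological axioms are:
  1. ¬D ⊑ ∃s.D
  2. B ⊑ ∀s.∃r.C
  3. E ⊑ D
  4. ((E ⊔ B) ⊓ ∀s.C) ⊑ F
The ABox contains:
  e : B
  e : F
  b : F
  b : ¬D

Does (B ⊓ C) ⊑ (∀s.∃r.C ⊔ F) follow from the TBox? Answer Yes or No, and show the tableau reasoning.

Yes

1. (B ⊓ C) ⊑ (∀s.∃r.C ⊔ F)  ⇔  ((B ⊓ C) ⊓ (∃s.∀r.¬C ⊓ ¬F)) unsat w.r.t. T
   all branches close; clash {F, ¬F} at x₀
2. Hence (B ⊓ C) ⊑ (∀s.∃r.C ⊔ F): entailed.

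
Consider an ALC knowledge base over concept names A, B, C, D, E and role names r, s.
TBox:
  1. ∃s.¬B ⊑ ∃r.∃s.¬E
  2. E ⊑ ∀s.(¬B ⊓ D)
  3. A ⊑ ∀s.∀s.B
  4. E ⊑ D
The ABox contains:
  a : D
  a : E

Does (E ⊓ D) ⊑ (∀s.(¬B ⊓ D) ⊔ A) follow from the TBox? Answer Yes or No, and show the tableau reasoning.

1. (E ⊓ D) ⊑ (∀s.(¬B ⊓ D) ⊔ A)  ⇔  ((E ⊓ D) ⊓ (∃s.(B ⊔ ¬D) ⊓ ¬A)) unsat w.r.t. T
   all branches close; clash {D, ¬D} at an ∃-successor
2. Hence (E ⊓ D) ⊑ (∀s.(¬B ⊓ D) ⊔ A): entailed.

Yes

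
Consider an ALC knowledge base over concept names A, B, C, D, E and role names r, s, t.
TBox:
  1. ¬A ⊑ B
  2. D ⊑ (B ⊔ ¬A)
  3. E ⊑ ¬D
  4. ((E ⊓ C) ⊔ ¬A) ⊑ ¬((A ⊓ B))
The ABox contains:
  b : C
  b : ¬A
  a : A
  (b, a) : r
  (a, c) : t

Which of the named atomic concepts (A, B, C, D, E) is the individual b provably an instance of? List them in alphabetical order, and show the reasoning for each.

{B, C}

1. b : A?  L(b) = {C, ¬A} ∪ {¬A}
   apply at b: ¬A⊑B
   open: L(b) ⊇ {B, C, ¬A, ¬D, ¬E} — b ∉ A possible
2. b : B?  L(b) = {C, ¬A} ∪ {¬B}
   clash {B, ¬B} at b — b ∈ B
3. b : C?  L(b) = {C, ¬A} ∪ {¬C}
   clash {C, ¬C} at b — b ∈ C
4. b : D?  L(b) = {C, ¬A} ∪ {¬D}
   apply at b: ¬A⊑B
   open: L(b) ⊇ {B, C, ¬A, ¬D} — b ∉ D possible
5. b : E?  L(b) = {C, ¬A} ∪ {¬E}
   apply at b: ¬A⊑B
   open: L(b) ⊇ {B, C, ¬A, ¬D, ¬E} — b ∉ E possible
6. Entailed for b: {B, C}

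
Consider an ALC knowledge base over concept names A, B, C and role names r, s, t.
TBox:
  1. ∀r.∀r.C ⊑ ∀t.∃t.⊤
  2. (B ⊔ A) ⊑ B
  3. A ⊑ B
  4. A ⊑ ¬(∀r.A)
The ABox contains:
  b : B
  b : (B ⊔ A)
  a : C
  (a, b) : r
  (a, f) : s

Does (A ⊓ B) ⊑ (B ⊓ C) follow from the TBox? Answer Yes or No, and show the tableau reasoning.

No

1. (A ⊓ B) ⊑ (B ⊓ C)  ⇔  ((A ⊓ B) ⊓ (¬B ⊔ ¬C)) unsat w.r.t. T
   apply at x₀: A⊑¬(∀r.A)
   open: L(x₀) ⊇ {A, B, ¬C, ∃r.¬A, ∃r.∃r.¬C} (+ ∃-successors)
2. Hence (A ⊓ B) ⊑ (B ⊓ C): not entailed.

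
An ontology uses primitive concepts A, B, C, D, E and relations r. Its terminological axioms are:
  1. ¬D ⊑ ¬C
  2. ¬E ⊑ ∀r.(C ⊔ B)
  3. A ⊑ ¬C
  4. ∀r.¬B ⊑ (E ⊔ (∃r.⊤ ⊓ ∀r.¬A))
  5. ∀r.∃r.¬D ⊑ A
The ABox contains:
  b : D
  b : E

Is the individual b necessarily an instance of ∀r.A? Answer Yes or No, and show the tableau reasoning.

No

1. b : ∀r.A?  L(b) = {D, E} ∪ {∃r.¬A}
   open: L(b) ⊇ {D, E, ¬A, ∃r.B, ∃r.¬A, …} (+ ∃-successors) — b ∉ ∀r.A possible
2. Hence b : ∀r.A: not entailed.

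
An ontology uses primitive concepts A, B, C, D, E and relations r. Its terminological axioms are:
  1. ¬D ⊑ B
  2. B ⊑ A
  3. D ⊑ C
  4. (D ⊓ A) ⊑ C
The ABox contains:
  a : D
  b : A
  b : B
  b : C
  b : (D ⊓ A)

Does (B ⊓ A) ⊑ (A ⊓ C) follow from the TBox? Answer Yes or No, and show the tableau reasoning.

No

1. (B ⊓ A) ⊑ (A ⊓ C)  ⇔  ((B ⊓ A) ⊓ (¬A ⊔ ¬C)) unsat w.r.t. T
   open: L(x₀) ⊇ {A, B, ¬C, ¬D}
2. Hence (B ⊓ A) ⊑ (A ⊓ C): not entailed.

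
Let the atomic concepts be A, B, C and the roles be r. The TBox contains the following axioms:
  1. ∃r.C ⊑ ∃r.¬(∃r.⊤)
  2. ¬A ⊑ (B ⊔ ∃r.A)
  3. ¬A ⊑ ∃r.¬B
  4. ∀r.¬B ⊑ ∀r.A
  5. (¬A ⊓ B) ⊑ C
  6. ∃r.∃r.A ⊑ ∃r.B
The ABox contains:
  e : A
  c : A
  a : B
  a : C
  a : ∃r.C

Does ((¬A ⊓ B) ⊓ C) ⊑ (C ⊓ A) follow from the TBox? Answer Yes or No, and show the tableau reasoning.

No

1. ((¬A ⊓ B) ⊓ C) ⊑ (C ⊓ A)  ⇔  (((¬A ⊓ B) ⊓ C) ⊓ (¬C ⊔ ¬A)) unsat w.r.t. T
   apply at x₀: ¬A⊑(B ⊔ ∃r.A); ¬A⊑∃r.¬B
   open: L(x₀) ⊇ {B, C, ¬A, ∀r.¬C, ∃r.B, …} (+ ∃-successors)
2. Hence ((¬A ⊓ B) ⊓ C) ⊑ (C ⊓ A): not entailed.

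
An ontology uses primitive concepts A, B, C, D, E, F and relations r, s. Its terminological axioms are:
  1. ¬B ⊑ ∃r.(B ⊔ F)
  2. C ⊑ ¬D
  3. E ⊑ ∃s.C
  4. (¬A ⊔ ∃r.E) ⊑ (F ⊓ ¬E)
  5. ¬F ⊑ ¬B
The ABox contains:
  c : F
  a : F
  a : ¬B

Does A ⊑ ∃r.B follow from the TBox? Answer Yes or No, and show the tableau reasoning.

1. A ⊑ ∃r.B  ⇔  (A ⊓ ∀r.¬B) unsat w.r.t. T
   open: L(x₀) ⊇ {A, B, F, ¬C, ¬E, …}
2. Hence A ⊑ ∃r.B: not entailed.

No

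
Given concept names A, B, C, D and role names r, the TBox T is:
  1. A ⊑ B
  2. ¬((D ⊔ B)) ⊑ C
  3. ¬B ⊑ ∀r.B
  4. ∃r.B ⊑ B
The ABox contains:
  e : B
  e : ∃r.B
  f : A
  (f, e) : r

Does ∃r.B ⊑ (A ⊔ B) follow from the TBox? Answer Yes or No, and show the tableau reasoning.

Yes

1. ∃r.B ⊑ (A ⊔ B)  ⇔  (∃r.B ⊓ (¬A ⊓ ¬B)) unsat w.r.t. T
   all branches close; clash {B, ¬B} at x₀
2. Hence ∃r.B ⊑ (A ⊔ B): entailed.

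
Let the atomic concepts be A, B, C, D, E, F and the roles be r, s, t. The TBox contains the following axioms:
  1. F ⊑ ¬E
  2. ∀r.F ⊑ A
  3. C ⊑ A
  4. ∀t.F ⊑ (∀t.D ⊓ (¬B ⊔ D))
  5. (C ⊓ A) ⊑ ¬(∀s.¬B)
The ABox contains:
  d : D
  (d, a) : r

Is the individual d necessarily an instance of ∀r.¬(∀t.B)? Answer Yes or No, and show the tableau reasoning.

No

1. d : ∀r.¬(∀t.B)?  L(d) = {D} ∪ {∃r.∀t.B}
   open: L(d) ⊇ {D, ¬C, ¬F, ∃r.¬F, ∃r.∀t.B, …} (+ ∃-successors) — d ∉ ∀r.¬(∀t.B) possible
2. Hence d : ∀r.¬(∀t.B): not entailed.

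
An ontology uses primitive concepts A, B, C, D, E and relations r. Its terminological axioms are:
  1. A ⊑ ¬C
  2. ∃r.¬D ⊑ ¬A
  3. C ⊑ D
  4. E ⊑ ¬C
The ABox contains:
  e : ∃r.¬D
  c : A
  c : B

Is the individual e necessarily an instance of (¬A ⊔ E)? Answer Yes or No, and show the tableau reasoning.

Yes

1. e : (¬A ⊔ E)?  L(e) = {∃r.¬D} ∪ {(A ⊓ ¬E)}
   clash {A, ¬A} at e — e ∈ (¬A ⊔ E)
2. Hence e : (¬A ⊔ E): entailed.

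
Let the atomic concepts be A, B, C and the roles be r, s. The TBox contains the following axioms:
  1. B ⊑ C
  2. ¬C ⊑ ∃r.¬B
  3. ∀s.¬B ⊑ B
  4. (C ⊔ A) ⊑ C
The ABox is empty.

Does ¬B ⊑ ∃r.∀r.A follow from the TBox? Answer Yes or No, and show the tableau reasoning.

1. ¬B ⊑ ∃r.∀r.A  ⇔  (¬B ⊓ ∀r.∃r.¬A) unsat w.r.t. T
   open: L(x₀) ⊇ {¬A, ¬B, ¬C, ∀r.∃r.¬A, ∃r.¬B, …} (+ ∃-successors)
2. Hence ¬B ⊑ ∃r.∀r.A: not entailed.

No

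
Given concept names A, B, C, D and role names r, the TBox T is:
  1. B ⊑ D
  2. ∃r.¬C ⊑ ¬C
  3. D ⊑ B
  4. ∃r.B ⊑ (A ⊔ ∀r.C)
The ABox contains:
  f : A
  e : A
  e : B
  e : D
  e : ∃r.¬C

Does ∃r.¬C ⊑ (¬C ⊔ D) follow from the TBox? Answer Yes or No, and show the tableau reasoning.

Yes

1. ∃r.¬C ⊑ (¬C ⊔ D)  ⇔  (∃r.¬C ⊓ (C ⊓ ¬D)) unsat w.r.t. T
   all branches close; clash {D, ¬D} at x₀
2. Hence ∃r.¬C ⊑ (¬C ⊔ D): entailed.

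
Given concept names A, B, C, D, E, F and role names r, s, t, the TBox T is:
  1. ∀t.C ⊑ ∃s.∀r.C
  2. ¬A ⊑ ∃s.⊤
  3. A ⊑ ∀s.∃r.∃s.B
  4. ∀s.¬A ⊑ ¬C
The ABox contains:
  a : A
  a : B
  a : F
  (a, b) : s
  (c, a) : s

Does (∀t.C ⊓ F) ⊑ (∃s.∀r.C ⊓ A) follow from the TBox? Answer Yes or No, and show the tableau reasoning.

1. (∀t.C ⊓ F) ⊑ (∃s.∀r.C ⊓ A)  ⇔  ((∀t.C ⊓ F) ⊓ (∀s.∃r.¬C ⊔ ¬A)) unsat w.r.t. T
   apply at x₀: ∀t.C⊑∃s.∀r.C
   open: L(x₀) ⊇ {F, ¬A, ∀t.C, ∃s.A, ∃s.∀r.C, …} (+ ∃-successors)
2. Hence (∀t.C ⊓ F) ⊑ (∃s.∀r.C ⊓ A): not entailed.

No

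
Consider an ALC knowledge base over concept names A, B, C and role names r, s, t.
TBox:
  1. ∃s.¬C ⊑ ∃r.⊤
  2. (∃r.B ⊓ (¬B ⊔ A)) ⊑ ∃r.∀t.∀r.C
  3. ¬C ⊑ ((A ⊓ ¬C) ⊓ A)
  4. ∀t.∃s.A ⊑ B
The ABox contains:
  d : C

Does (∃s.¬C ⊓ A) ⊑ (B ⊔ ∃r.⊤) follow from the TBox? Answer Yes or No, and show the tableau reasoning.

1. (∃s.¬C ⊓ A) ⊑ (B ⊔ ∃r.⊤)  ⇔  ((∃s.¬C ⊓ A) ⊓ (¬B ⊓ ∀r.⊥)) unsat w.r.t. T
   all branches close; clash {B, ¬B} at x₀
2. Hence (∃s.¬C ⊓ A) ⊑ (B ⊔ ∃r.⊤): entailed.

Yes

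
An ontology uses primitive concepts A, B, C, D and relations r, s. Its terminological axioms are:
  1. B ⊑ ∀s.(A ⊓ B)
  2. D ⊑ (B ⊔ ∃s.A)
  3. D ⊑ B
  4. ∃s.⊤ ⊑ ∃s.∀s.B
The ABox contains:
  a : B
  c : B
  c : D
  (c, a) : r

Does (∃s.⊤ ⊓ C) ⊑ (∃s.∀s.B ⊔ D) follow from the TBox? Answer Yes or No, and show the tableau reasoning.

Yes

1. (∃s.⊤ ⊓ C) ⊑ (∃s.∀s.B ⊔ D)  ⇔  ((∃s.⊤ ⊓ C) ⊓ (∀s.∃s.¬B ⊓ ¬D)) unsat w.r.t. T
   all branches close; clash {B, ¬B} at an ∃-successor
2. Hence (∃s.⊤ ⊓ C) ⊑ (∃s.∀s.B ⊔ D): entailed.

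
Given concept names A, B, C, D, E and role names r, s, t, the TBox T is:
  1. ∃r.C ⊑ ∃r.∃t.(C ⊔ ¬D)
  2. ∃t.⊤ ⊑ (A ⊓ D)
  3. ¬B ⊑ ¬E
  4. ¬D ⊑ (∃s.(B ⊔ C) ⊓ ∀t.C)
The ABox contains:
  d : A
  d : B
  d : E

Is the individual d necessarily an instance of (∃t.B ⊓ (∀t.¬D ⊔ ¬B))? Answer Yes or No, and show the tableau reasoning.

1. d : (∃t.B ⊓ (∀t.¬D ⊔ ¬B))?  L(d) = {A, B, E} ∪ {(∀t.¬B ⊔ (∃t.D ⊓ B))}
   open: L(d) ⊇ {A, B, D, E, ∀r.¬C, …} — d ∉ (∃t.B ⊓ (∀t.¬D ⊔ ¬B)) possible
2. Hence d : (∃t.B ⊓ (∀t.¬D ⊔ ¬B)): not entailed.

No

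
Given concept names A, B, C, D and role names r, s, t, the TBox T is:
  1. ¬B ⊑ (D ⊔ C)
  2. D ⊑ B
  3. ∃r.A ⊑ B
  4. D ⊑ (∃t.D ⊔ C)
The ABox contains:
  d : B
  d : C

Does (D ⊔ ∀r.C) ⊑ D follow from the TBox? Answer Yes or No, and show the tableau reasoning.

1. (D ⊔ ∀r.C) ⊑ D  ⇔  ((D ⊔ ∀r.C) ⊓ ¬D) unsat w.r.t. T
   open: L(x₀) ⊇ {B, ¬D, ∀r.C}
2. Hence (D ⊔ ∀r.C) ⊑ D: not entailed.

No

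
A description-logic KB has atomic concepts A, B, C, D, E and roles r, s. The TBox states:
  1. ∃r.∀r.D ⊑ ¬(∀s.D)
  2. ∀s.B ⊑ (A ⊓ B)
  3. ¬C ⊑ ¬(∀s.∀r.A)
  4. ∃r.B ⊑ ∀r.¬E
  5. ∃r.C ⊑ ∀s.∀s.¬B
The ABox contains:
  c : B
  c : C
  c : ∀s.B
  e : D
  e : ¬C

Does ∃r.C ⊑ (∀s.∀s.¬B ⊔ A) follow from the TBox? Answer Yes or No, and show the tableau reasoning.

1. ∃r.C ⊑ (∀s.∀s.¬B ⊔ A)  ⇔  (∃r.C ⊓ (∃s.∃s.B ⊓ ¬A)) unsat w.r.t. T
   all branches close; clash {A, ¬A} at x₀
2. Hence ∃r.C ⊑ (∀s.∀s.¬B ⊔ A): entailed.

Yes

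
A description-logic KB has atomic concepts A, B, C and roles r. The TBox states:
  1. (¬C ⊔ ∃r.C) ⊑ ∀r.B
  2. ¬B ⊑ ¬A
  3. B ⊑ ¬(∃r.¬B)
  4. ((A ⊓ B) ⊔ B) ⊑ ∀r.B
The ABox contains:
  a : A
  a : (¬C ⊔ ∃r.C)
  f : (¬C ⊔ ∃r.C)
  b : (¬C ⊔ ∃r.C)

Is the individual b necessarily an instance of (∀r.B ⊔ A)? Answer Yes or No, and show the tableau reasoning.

Yes

1. b : (∀r.B ⊔ A)?  L(b) = {(¬C ⊔ ∃r.C)} ∪ {(∃r.¬B ⊓ ¬A)}
   clash {B, ¬B} at an ∃-successor — b ∈ (∀r.B ⊔ A)
2. Hence b : (∀r.B ⊔ A): entailed.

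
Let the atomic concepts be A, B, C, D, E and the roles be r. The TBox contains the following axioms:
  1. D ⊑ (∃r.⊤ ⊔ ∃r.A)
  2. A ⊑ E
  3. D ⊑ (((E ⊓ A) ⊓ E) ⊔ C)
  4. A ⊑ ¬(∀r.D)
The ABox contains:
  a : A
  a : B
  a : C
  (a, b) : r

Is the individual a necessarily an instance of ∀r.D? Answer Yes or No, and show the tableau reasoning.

No

1. a : ∀r.D?  L(a) = {A, B, C} ∪ {∃r.¬D}
   apply at a: A⊑E
   open: L(a) ⊇ {A, B, C, E, ¬D, …} (+ ∃-successors) — a ∉ ∀r.D possible
2. Hence a : ∀r.D: not entailed.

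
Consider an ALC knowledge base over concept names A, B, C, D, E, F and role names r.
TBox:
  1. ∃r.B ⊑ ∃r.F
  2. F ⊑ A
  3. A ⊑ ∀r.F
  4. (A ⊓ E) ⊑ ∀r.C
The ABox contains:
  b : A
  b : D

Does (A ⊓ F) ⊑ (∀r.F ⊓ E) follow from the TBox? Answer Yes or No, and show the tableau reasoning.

No

1. (A ⊓ F) ⊑ (∀r.F ⊓ E)  ⇔  ((A ⊓ F) ⊓ (∃r.¬F ⊔ ¬E)) unsat w.r.t. T
   apply at x₀: A⊑∀r.F
   open: L(x₀) ⊇ {A, F, ¬E, ∀r.F, ∀r.¬B}
2. Hence (A ⊓ F) ⊑ (∀r.F ⊓ E): not entailed.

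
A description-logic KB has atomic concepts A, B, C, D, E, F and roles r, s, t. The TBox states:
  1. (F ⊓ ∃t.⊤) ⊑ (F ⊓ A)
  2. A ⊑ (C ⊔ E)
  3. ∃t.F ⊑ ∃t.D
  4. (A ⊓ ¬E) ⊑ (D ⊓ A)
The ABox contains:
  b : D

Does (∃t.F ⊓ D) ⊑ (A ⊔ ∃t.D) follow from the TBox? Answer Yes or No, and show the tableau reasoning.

1. (∃t.F ⊓ D) ⊑ (A ⊔ ∃t.D)  ⇔  ((∃t.F ⊓ D) ⊓ (¬A ⊓ ∀t.¬D)) unsat w.r.t. T
   all branches close; clash {A, ¬A} at x₀
2. Hence (∃t.F ⊓ D) ⊑ (A ⊔ ∃t.D): entailed.

Yes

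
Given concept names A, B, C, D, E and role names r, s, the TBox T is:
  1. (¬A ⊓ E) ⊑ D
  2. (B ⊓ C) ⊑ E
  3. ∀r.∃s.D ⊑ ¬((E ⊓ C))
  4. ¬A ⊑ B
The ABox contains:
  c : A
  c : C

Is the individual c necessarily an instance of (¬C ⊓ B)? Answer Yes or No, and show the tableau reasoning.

1. c : (¬C ⊓ B)?  L(c) = {A, C} ∪ {(C ⊔ ¬B)}
   open: L(c) ⊇ {A, C, ¬B, ∃r.∀s.¬D} (+ ∃-successors) — c ∉ (¬C ⊓ B) possible
2. Hence c : (¬C ⊓ B): not entailed.

No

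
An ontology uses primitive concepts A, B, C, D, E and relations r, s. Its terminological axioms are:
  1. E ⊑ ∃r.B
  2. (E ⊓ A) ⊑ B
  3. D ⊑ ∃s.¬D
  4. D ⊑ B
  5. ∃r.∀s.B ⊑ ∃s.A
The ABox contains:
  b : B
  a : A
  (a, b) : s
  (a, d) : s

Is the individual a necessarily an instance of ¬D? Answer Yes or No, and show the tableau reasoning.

No

1. a : ¬D?  L(a) = {A} ∪ {D}
   apply at a: D⊑∃s.¬D; D⊑B
   open: L(a) ⊇ {A, B, D, ¬E, ∀r.∃s.¬B, …} (+ ∃-successors) — a ∉ ¬D possible
2. Hence a : ¬D: not entailed.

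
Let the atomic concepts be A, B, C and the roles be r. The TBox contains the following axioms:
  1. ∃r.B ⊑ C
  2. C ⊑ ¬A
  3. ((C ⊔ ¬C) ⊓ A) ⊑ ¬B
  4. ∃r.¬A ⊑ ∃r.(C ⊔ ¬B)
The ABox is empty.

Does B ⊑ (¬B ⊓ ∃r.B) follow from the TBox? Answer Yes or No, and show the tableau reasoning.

No

1. B ⊑ (¬B ⊓ ∃r.B)  ⇔  (B ⊓ (B ⊔ ∀r.¬B)) unsat w.r.t. T
   open: L(x₀) ⊇ {B, ¬A, ¬C, ∀r.A, ∀r.¬B}
2. Hence B ⊑ (¬B ⊓ ∃r.B): not entailed.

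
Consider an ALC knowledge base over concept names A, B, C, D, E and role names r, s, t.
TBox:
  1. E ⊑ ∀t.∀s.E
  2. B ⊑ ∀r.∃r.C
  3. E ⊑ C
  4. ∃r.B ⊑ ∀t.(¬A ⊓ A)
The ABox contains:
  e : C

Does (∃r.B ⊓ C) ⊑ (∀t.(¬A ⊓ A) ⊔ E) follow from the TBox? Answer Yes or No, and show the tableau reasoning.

1. (∃r.B ⊓ C) ⊑ (∀t.(¬A ⊓ A) ⊔ E)  ⇔  ((∃r.B ⊓ C) ⊓ (∃t.(A ⊔ ¬A) ⊓ ¬E)) unsat w.r.t. T
   all branches close; clash {A, ¬A} at an ∃-successor
2. Hence (∃r.B ⊓ C) ⊑ (∀t.(¬A ⊓ A) ⊔ E): entailed.

Yes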